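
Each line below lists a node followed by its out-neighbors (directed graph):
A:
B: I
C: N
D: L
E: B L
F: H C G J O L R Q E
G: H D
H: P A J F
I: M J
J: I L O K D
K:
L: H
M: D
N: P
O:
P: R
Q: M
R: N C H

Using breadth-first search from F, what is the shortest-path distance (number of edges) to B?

2

Level 0: F
Level 1: C, E, G, H, J, L, O, Q, R
Level 2: A, B, D, I, K, M, N, P
B first appears at level 2.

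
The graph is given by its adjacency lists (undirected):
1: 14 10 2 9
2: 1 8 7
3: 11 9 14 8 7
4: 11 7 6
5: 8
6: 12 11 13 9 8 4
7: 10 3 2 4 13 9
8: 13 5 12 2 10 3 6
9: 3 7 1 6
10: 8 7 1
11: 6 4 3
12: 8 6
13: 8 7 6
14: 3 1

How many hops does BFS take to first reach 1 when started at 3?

2

Level 0: 3
Level 1: 7, 8, 9, 11, 14
Level 2: 1, 2, 4, 5, 6, 10, 12, 13
1 first appears at level 2.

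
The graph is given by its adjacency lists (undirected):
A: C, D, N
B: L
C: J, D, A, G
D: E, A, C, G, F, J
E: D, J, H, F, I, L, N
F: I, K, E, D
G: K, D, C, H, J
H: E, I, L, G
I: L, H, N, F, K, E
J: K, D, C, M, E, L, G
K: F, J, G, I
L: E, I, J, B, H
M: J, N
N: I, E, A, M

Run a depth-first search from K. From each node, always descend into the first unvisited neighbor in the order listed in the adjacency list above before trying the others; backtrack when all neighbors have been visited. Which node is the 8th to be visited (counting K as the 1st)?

C

Visit K
K → F
F → I
I → L
L → E
E → D
D → A
A → C
C → J
J → M
M → N
J → G
G → H
L → B

Visit order: K, F, I, L, E, D, A, C, J, M, N, G, H, B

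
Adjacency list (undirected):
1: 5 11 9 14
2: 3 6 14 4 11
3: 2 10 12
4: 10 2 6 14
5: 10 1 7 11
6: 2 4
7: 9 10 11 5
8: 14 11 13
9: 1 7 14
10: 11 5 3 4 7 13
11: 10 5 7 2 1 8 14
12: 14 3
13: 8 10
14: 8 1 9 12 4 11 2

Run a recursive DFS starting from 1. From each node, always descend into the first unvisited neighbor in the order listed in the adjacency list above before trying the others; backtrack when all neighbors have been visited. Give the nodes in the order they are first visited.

1 -> 5 -> 10 -> 11 -> 7 -> 9 -> 14 -> 8 -> 13 -> 12 -> 3 -> 2 -> 6 -> 4

Visit 1
1 → 5
5 → 10
10 → 11
11 → 7
7 → 9
9 → 14
14 → 8
8 → 13
14 → 12
12 → 3
3 → 2
2 → 6
6 → 4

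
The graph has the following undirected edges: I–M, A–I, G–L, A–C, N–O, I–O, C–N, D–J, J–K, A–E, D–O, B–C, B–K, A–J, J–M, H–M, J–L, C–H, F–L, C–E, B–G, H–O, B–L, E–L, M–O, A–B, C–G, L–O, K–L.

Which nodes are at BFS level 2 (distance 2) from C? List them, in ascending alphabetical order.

I, J, K, L, M, O

Level 0: C
Level 1: A, B, E, G, H, N
Level 2: I, J, K, L, M, O
Level 3: D, F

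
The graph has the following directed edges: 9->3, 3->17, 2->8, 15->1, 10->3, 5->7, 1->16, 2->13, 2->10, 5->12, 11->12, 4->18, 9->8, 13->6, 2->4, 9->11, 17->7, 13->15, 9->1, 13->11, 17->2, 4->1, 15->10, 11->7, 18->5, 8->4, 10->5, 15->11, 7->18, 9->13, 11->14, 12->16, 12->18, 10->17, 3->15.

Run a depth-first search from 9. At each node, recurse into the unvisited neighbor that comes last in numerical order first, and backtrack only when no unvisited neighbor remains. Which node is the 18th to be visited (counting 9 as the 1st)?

6

Visit 9
9 → 13
13 → 15
15 → 11
11 → 14
11 → 12
12 → 18
18 → 5
5 → 7
12 → 16
15 → 10
10 → 17
17 → 2
2 → 8
8 → 4
4 → 1
10 → 3
13 → 6

Visit order: 9, 13, 15, 11, 14, 12, 18, 5, 7, 16, 10, 17, 2, 8, 4, 1, 3, 6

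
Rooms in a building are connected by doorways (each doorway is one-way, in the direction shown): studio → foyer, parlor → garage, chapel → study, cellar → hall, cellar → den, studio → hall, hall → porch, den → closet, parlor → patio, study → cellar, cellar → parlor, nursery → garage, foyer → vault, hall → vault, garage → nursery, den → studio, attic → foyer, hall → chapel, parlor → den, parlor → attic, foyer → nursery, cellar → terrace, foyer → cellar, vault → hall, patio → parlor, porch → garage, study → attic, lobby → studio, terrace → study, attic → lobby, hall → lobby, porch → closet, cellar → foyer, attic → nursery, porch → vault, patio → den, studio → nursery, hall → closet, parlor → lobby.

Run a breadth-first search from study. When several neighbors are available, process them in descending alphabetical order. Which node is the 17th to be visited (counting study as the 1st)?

Visit study; enqueue cellar, attic → queue [cellar, attic]
Visit cellar; enqueue terrace, parlor, hall, foyer, den → queue [attic, terrace, parlor, hall, foyer, den]
Visit attic; enqueue nursery, lobby → queue [terrace, parlor, hall, foyer, den, nursery, lobby]
Visit terrace → queue [parlor, hall, foyer, den, nursery, lobby]
Visit parlor; enqueue patio, garage → queue [hall, foyer, den, nursery, lobby, patio, garage]
Visit hall; enqueue vault, porch, closet, chapel → queue [foyer, den, nursery, lobby, patio, garage, vault, porch, closet, chapel]
Visit foyer → queue [den, nursery, lobby, patio, garage, vault, porch, closet, chapel]
Visit den; enqueue studio → queue [nursery, lobby, patio, garage, vault, porch, closet, chapel, studio]
Visit nursery → queue [lobby, patio, garage, vault, porch, closet, chapel, studio]
Visit lobby → queue [patio, garage, vault, porch, closet, chapel, studio]
Visit patio → queue [garage, vault, porch, closet, chapel, studio]
Visit garage → queue [vault, porch, closet, chapel, studio]
Visit vault → queue [porch, closet, chapel, studio]
Visit porch → queue [closet, chapel, studio]
Visit closet → queue [chapel, studio]
Visit chapel → queue [studio]
Visit studio → queue []

Visit order: study, cellar, attic, terrace, parlor, hall, foyer, den, nursery, lobby, patio, garage, vault, porch, closet, chapel, studio

studio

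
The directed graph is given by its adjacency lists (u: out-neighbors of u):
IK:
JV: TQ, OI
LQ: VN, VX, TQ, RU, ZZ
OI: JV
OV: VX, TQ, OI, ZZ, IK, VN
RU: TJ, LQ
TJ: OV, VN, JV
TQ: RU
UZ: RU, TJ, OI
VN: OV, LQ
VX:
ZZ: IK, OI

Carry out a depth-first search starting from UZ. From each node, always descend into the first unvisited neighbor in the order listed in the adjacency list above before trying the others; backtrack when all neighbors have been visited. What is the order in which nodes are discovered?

UZ, RU, TJ, OV, VX, TQ, OI, JV, ZZ, IK, VN, LQ

Visit UZ
UZ → RU
RU → TJ
TJ → OV
OV → VX
OV → TQ
OV → OI
OI → JV
OV → ZZ
ZZ → IK
OV → VN
VN → LQ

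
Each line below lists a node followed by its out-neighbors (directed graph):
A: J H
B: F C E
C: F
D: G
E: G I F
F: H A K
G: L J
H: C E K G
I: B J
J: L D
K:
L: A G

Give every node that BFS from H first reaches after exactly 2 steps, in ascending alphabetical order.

F, I, J, L

Level 0: H
Level 1: C, E, G, K
Level 2: F, I, J, L
Level 3: A, B, D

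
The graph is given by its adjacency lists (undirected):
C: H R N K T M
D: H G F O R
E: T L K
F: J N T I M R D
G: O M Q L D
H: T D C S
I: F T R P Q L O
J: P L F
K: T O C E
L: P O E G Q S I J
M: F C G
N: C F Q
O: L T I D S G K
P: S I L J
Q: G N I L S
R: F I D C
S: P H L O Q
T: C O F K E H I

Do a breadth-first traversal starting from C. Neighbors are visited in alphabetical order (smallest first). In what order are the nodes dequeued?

C, H, K, M, N, R, T, D, S, E, O, F, G, Q, I, L, P, J

Visit C; enqueue H, K, M, N, R, T → queue [H, K, M, N, R, T]
Visit H; enqueue D, S → queue [K, M, N, R, T, D, S]
Visit K; enqueue E, O → queue [M, N, R, T, D, S, E, O]
Visit M; enqueue F, G → queue [N, R, T, D, S, E, O, F, G]
Visit N; enqueue Q → queue [R, T, D, S, E, O, F, G, Q]
Visit R; enqueue I → queue [T, D, S, E, O, F, G, Q, I]
Visit T → queue [D, S, E, O, F, G, Q, I]
Visit D → queue [S, E, O, F, G, Q, I]
Visit S; enqueue L, P → queue [E, O, F, G, Q, I, L, P]
Visit E → queue [O, F, G, Q, I, L, P]
Visit O → queue [F, G, Q, I, L, P]
Visit F; enqueue J → queue [G, Q, I, L, P, J]
Visit G → queue [Q, I, L, P, J]
Visit Q → queue [I, L, P, J]
Visit I → queue [L, P, J]
Visit L → queue [P, J]
Visit P → queue [J]
Visit J → queue []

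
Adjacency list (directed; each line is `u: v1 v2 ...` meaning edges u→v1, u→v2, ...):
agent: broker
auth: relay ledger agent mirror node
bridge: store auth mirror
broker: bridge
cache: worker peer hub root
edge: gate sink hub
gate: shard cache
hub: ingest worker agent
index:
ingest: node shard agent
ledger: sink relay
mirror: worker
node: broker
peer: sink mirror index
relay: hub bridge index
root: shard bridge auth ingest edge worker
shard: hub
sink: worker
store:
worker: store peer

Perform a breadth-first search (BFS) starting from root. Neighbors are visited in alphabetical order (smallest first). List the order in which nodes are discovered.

root → auth → bridge → edge → ingest → shard → worker → agent → ledger → mirror → node → relay → store → gate → hub → sink → peer → broker → index → cache

Visit root; enqueue auth, bridge, edge, ingest, shard, worker → queue [auth, bridge, edge, ingest, shard, worker]
Visit auth; enqueue agent, ledger, mirror, node, relay → queue [bridge, edge, ingest, shard, worker, agent, ledger, mirror, node, relay]
Visit bridge; enqueue store → queue [edge, ingest, shard, worker, agent, ledger, mirror, node, relay, store]
Visit edge; enqueue gate, hub, sink → queue [ingest, shard, worker, agent, ledger, mirror, node, relay, store, gate, hub, sink]
Visit ingest → queue [shard, worker, agent, ledger, mirror, node, relay, store, gate, hub, sink]
Visit shard → queue [worker, agent, ledger, mirror, node, relay, store, gate, hub, sink]
Visit worker; enqueue peer → queue [agent, ledger, mirror, node, relay, store, gate, hub, sink, peer]
Visit agent; enqueue broker → queue [ledger, mirror, node, relay, store, gate, hub, sink, peer, broker]
Visit ledger → queue [mirror, node, relay, store, gate, hub, sink, peer, broker]
Visit mirror → queue [node, relay, store, gate, hub, sink, peer, broker]
Visit node → queue [relay, store, gate, hub, sink, peer, broker]
Visit relay; enqueue index → queue [store, gate, hub, sink, peer, broker, index]
Visit store → queue [gate, hub, sink, peer, broker, index]
Visit gate; enqueue cache → queue [hub, sink, peer, broker, index, cache]
Visit hub → queue [sink, peer, broker, index, cache]
Visit sink → queue [peer, broker, index, cache]
Visit peer → queue [broker, index, cache]
Visit broker → queue [index, cache]
Visit index → queue [cache]
Visit cache → queue []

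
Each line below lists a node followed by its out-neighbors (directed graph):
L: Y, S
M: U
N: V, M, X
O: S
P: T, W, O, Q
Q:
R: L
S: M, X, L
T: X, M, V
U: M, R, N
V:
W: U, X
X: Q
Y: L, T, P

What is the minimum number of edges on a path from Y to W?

Level 0: Y
Level 1: L, P, T
Level 2: M, O, Q, S, V, W, X
Level 3: U
Level 4: N, R
W first appears at level 2.

2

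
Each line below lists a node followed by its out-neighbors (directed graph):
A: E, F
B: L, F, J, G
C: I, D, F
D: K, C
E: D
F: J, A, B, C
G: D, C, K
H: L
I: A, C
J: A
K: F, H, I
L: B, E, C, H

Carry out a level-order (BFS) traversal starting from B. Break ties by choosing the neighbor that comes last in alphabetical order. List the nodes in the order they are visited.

Visit B; enqueue L, J, G, F → queue [L, J, G, F]
Visit L; enqueue H, E, C → queue [J, G, F, H, E, C]
Visit J; enqueue A → queue [G, F, H, E, C, A]
Visit G; enqueue K, D → queue [F, H, E, C, A, K, D]
Visit F → queue [H, E, C, A, K, D]
Visit H → queue [E, C, A, K, D]
Visit E → queue [C, A, K, D]
Visit C; enqueue I → queue [A, K, D, I]
Visit A → queue [K, D, I]
Visit K → queue [D, I]
Visit D → queue [I]
Visit I → queue []

B, L, J, G, F, H, E, C, A, K, D, I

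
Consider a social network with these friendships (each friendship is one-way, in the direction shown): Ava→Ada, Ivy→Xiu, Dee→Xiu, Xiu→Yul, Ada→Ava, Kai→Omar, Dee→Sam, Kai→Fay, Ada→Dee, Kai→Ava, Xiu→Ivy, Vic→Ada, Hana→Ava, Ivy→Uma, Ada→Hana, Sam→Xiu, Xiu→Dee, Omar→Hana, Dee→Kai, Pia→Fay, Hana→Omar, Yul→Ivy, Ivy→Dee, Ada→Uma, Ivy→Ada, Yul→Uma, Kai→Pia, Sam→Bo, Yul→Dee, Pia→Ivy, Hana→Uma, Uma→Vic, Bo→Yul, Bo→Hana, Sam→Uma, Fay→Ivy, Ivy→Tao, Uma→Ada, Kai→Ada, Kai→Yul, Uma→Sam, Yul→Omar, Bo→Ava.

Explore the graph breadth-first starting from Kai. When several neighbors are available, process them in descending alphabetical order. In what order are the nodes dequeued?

Kai Yul Pia Omar Fay Ava Ada Uma Ivy Dee Hana Vic Sam Xiu Tao Bo

Visit Kai; enqueue Yul, Pia, Omar, Fay, Ava, Ada → queue [Yul, Pia, Omar, Fay, Ava, Ada]
Visit Yul; enqueue Uma, Ivy, Dee → queue [Pia, Omar, Fay, Ava, Ada, Uma, Ivy, Dee]
Visit Pia → queue [Omar, Fay, Ava, Ada, Uma, Ivy, Dee]
Visit Omar; enqueue Hana → queue [Fay, Ava, Ada, Uma, Ivy, Dee, Hana]
Visit Fay → queue [Ava, Ada, Uma, Ivy, Dee, Hana]
Visit Ava → queue [Ada, Uma, Ivy, Dee, Hana]
Visit Ada → queue [Uma, Ivy, Dee, Hana]
Visit Uma; enqueue Vic, Sam → queue [Ivy, Dee, Hana, Vic, Sam]
Visit Ivy; enqueue Xiu, Tao → queue [Dee, Hana, Vic, Sam, Xiu, Tao]
Visit Dee → queue [Hana, Vic, Sam, Xiu, Tao]
Visit Hana → queue [Vic, Sam, Xiu, Tao]
Visit Vic → queue [Sam, Xiu, Tao]
Visit Sam; enqueue Bo → queue [Xiu, Tao, Bo]
Visit Xiu → queue [Tao, Bo]
Visit Tao → queue [Bo]
Visit Bo → queue []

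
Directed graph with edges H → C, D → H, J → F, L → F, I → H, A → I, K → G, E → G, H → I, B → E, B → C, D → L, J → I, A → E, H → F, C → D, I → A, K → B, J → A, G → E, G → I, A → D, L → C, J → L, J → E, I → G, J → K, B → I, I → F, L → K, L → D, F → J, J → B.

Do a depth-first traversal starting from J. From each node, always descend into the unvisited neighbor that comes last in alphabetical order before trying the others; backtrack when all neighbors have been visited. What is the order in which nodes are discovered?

Visit J
J → L
L → K
K → G
G → I
I → H
H → F
H → C
C → D
I → A
A → E
K → B

J → L → K → G → I → H → F → C → D → A → E → B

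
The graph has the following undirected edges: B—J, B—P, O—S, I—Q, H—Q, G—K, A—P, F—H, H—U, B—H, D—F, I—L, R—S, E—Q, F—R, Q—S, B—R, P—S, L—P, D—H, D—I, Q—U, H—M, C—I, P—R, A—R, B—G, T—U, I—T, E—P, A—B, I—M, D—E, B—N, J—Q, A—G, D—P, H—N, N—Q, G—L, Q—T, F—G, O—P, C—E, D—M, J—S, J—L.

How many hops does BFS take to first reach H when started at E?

Level 0: E
Level 1: C, D, P, Q
Level 2: A, B, F, H, I, J, L, M, N, O, R, S, T, U
Level 3: G
Level 4: K
H first appears at level 2.

2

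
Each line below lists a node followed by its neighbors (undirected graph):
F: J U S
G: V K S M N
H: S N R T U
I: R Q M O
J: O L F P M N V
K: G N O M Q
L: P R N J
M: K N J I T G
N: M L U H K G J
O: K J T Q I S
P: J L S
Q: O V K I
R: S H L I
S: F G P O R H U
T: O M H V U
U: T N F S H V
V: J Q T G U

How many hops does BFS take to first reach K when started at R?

Level 0: R
Level 1: H, I, L, S
Level 2: F, G, J, M, N, O, P, Q, T, U
Level 3: K, V
K first appears at level 3.

3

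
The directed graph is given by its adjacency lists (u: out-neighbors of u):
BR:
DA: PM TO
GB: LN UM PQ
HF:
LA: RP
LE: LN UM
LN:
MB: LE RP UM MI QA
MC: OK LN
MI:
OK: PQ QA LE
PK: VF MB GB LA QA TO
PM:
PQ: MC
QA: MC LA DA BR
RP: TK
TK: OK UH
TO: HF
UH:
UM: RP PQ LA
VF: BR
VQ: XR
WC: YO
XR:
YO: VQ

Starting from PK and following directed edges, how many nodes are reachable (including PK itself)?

21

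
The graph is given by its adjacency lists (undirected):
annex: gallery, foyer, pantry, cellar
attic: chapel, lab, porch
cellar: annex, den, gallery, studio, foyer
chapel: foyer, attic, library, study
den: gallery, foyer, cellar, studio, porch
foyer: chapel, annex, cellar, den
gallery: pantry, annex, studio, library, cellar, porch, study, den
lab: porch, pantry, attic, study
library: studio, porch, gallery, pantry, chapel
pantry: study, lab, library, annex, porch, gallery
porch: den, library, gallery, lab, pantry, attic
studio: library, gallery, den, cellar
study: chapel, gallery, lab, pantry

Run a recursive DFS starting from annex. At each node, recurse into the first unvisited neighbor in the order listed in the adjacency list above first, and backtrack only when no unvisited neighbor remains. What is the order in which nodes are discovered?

annex gallery pantry study chapel foyer cellar den studio library porch lab attic

Visit annex
annex → gallery
gallery → pantry
pantry → study
study → chapel
chapel → foyer
foyer → cellar
cellar → den
den → studio
studio → library
library → porch
porch → lab
lab → attic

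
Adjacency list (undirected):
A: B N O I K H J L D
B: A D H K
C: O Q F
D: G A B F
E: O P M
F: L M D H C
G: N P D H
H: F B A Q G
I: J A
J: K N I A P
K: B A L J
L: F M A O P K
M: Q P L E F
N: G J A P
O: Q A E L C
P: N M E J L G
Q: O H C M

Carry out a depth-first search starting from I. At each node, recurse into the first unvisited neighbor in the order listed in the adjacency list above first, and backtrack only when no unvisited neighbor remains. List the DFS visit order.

I → J → K → B → A → N → G → P → M → Q → O → E → L → F → D → H → C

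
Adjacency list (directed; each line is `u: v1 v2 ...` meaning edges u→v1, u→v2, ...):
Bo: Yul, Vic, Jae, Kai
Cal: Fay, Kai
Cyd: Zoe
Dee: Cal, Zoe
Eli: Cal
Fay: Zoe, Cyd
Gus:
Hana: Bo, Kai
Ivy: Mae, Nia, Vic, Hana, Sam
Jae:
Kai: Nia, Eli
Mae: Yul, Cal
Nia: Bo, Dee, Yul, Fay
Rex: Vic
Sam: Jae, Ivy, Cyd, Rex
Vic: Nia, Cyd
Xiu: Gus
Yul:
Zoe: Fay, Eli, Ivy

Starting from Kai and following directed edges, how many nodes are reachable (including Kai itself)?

BFS from Kai visits: Kai, Nia, Eli, Bo, Dee, Yul, Fay, Cal, Vic, Jae, Zoe, Cyd, Ivy, Mae, Hana, Sam, Rex
Reachable nodes: 17 of 19 total.

17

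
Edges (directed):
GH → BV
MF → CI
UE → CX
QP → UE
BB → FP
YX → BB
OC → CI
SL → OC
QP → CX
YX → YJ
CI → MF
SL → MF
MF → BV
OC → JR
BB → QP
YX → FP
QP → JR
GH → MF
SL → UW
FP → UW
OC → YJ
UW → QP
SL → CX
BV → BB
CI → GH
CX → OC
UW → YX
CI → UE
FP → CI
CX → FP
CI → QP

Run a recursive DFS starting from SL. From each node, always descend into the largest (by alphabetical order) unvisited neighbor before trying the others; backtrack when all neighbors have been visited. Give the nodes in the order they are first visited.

Visit SL
SL → UW
UW → YX
YX → YJ
YX → FP
FP → CI
CI → UE
UE → CX
CX → OC
OC → JR
CI → QP
CI → MF
MF → BV
BV → BB
CI → GH

SL, UW, YX, YJ, FP, CI, UE, CX, OC, JR, QP, MF, BV, BB, GH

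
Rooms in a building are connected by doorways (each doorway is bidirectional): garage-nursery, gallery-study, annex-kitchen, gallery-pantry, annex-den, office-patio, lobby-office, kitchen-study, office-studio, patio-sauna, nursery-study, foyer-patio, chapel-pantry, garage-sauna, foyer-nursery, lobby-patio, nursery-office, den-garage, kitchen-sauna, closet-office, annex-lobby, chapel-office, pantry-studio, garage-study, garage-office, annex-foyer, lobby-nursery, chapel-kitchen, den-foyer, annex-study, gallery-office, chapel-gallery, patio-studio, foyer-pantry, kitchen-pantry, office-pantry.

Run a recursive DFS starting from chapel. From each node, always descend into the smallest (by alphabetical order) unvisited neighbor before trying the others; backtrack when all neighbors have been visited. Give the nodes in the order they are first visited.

Visit chapel
chapel → gallery
gallery → office
office → closet
office → garage
garage → den
den → annex
annex → foyer
foyer → nursery
nursery → lobby
lobby → patio
patio → sauna
sauna → kitchen
kitchen → pantry
pantry → studio
kitchen → study

chapel gallery office closet garage den annex foyer nursery lobby patio sauna kitchen pantry studio study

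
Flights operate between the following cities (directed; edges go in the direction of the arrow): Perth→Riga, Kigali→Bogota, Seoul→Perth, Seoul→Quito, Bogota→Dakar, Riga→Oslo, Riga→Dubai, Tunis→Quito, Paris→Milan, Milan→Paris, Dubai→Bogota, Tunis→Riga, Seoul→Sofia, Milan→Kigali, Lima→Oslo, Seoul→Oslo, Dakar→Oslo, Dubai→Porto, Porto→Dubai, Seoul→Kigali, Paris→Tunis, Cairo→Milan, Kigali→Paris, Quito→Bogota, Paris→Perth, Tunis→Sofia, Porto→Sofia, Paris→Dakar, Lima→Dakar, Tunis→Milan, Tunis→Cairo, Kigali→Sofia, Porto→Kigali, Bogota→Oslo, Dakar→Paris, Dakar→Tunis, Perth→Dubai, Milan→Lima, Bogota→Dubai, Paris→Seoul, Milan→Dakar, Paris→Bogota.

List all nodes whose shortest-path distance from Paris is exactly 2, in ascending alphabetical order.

Cairo, Dubai, Kigali, Lima, Oslo, Quito, Riga, Sofia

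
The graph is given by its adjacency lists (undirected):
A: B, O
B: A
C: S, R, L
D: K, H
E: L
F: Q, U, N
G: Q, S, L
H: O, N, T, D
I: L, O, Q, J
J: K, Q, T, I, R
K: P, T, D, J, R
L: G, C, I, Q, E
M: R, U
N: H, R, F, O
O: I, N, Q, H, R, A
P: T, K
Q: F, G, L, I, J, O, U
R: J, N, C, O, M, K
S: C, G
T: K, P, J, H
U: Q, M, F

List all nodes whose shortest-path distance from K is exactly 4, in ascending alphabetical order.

B, E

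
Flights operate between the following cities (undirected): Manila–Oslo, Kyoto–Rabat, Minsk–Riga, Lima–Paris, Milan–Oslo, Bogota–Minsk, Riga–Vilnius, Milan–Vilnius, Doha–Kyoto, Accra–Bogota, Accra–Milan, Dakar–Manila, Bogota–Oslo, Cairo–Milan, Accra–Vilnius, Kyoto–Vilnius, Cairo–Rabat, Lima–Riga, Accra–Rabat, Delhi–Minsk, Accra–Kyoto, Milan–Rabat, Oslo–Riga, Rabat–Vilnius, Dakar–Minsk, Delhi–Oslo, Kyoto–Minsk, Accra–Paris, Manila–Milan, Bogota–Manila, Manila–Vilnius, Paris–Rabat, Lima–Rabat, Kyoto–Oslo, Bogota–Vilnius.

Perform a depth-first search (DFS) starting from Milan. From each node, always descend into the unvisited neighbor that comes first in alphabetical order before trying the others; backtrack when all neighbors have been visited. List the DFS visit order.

Milan → Accra → Bogota → Manila → Dakar → Minsk → Delhi → Oslo → Kyoto → Doha → Rabat → Cairo → Lima → Paris → Riga → Vilnius

Visit Milan
Milan → Accra
Accra → Bogota
Bogota → Manila
Manila → Dakar
Dakar → Minsk
Minsk → Delhi
Delhi → Oslo
Oslo → Kyoto
Kyoto → Doha
Kyoto → Rabat
Rabat → Cairo
Rabat → Lima
Lima → Paris
Lima → Riga
Riga → Vilnius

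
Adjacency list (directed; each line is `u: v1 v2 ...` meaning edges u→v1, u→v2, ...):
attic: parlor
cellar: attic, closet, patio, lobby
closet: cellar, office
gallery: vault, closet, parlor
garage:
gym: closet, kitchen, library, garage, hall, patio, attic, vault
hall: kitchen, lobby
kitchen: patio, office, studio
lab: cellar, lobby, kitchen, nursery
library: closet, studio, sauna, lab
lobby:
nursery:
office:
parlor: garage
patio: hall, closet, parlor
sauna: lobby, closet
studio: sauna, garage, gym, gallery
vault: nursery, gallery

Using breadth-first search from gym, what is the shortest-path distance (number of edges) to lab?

2

Level 0: gym
Level 1: attic, closet, garage, hall, kitchen, library, patio, vault
Level 2: cellar, gallery, lab, lobby, nursery, office, parlor, sauna, studio
lab first appears at level 2.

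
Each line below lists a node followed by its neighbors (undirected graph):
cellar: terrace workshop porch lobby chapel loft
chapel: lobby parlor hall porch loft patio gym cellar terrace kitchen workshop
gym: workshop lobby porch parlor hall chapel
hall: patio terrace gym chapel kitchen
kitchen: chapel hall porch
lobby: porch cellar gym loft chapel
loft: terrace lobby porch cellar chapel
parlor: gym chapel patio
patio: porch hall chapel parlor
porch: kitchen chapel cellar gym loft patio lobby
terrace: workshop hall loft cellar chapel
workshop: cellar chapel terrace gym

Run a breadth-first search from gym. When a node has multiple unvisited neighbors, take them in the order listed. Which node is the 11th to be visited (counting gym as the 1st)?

Visit gym; enqueue workshop, lobby, porch, parlor, hall, chapel → queue [workshop, lobby, porch, parlor, hall, chapel]
Visit workshop; enqueue cellar, terrace → queue [lobby, porch, parlor, hall, chapel, cellar, terrace]
Visit lobby; enqueue loft → queue [porch, parlor, hall, chapel, cellar, terrace, loft]
Visit porch; enqueue kitchen, patio → queue [parlor, hall, chapel, cellar, terrace, loft, kitchen, patio]
Visit parlor → queue [hall, chapel, cellar, terrace, loft, kitchen, patio]
Visit hall → queue [chapel, cellar, terrace, loft, kitchen, patio]
Visit chapel → queue [cellar, terrace, loft, kitchen, patio]
Visit cellar → queue [terrace, loft, kitchen, patio]
Visit terrace → queue [loft, kitchen, patio]
Visit loft → queue [kitchen, patio]
Visit kitchen → queue [patio]
Visit patio → queue []

Visit order: gym, workshop, lobby, porch, parlor, hall, chapel, cellar, terrace, loft, kitchen, patio

kitchen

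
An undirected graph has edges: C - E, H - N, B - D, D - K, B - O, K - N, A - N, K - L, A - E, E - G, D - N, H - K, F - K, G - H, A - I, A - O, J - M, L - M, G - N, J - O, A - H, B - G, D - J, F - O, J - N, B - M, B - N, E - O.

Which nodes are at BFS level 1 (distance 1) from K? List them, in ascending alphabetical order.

D, F, H, L, N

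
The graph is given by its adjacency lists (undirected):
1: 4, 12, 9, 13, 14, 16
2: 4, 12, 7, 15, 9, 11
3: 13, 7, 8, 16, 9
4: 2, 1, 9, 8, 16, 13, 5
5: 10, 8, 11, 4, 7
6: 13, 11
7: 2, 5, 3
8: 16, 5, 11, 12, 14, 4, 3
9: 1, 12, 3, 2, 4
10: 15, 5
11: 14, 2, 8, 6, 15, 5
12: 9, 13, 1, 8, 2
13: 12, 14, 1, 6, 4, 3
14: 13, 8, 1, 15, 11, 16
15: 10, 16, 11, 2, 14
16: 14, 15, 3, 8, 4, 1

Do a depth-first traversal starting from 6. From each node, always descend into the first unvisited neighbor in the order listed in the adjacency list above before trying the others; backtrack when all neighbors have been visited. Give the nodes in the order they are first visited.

Visit 6
6 → 13
13 → 12
12 → 9
9 → 1
1 → 4
4 → 2
2 → 7
7 → 5
5 → 10
10 → 15
15 → 16
16 → 14
14 → 8
8 → 11
8 → 3

6 → 13 → 12 → 9 → 1 → 4 → 2 → 7 → 5 → 10 → 15 → 16 → 14 → 8 → 11 → 3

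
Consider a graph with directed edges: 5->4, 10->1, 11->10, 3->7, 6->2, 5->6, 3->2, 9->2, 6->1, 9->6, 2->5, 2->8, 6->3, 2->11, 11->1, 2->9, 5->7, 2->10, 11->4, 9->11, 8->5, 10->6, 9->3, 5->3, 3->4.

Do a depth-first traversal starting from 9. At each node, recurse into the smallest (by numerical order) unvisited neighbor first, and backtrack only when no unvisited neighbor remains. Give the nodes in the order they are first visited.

9 2 5 3 4 7 6 1 8 10 11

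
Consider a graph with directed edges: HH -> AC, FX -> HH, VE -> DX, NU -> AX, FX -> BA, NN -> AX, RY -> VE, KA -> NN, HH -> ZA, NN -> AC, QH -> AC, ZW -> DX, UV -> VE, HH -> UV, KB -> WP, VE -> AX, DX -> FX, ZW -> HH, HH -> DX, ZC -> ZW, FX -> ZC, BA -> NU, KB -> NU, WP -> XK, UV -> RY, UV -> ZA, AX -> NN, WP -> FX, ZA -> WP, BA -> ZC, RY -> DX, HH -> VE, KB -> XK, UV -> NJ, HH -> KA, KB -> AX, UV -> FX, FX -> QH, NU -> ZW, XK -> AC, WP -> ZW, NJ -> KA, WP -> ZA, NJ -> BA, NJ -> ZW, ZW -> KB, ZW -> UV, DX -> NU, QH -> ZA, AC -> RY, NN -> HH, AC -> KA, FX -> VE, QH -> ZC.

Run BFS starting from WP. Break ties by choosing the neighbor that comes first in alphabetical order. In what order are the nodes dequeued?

WP FX XK ZA ZW BA HH QH VE ZC AC DX KB UV NU KA AX RY NJ NN

Visit WP; enqueue FX, XK, ZA, ZW → queue [FX, XK, ZA, ZW]
Visit FX; enqueue BA, HH, QH, VE, ZC → queue [XK, ZA, ZW, BA, HH, QH, VE, ZC]
Visit XK; enqueue AC → queue [ZA, ZW, BA, HH, QH, VE, ZC, AC]
Visit ZA → queue [ZW, BA, HH, QH, VE, ZC, AC]
Visit ZW; enqueue DX, KB, UV → queue [BA, HH, QH, VE, ZC, AC, DX, KB, UV]
Visit BA; enqueue NU → queue [HH, QH, VE, ZC, AC, DX, KB, UV, NU]
Visit HH; enqueue KA → queue [QH, VE, ZC, AC, DX, KB, UV, NU, KA]
Visit QH → queue [VE, ZC, AC, DX, KB, UV, NU, KA]
Visit VE; enqueue AX → queue [ZC, AC, DX, KB, UV, NU, KA, AX]
Visit ZC → queue [AC, DX, KB, UV, NU, KA, AX]
Visit AC; enqueue RY → queue [DX, KB, UV, NU, KA, AX, RY]
Visit DX → queue [KB, UV, NU, KA, AX, RY]
Visit KB → queue [UV, NU, KA, AX, RY]
Visit UV; enqueue NJ → queue [NU, KA, AX, RY, NJ]
Visit NU → queue [KA, AX, RY, NJ]
Visit KA; enqueue NN → queue [AX, RY, NJ, NN]
Visit AX → queue [RY, NJ, NN]
Visit RY → queue [NJ, NN]
Visit NJ → queue [NN]
Visit NN → queue []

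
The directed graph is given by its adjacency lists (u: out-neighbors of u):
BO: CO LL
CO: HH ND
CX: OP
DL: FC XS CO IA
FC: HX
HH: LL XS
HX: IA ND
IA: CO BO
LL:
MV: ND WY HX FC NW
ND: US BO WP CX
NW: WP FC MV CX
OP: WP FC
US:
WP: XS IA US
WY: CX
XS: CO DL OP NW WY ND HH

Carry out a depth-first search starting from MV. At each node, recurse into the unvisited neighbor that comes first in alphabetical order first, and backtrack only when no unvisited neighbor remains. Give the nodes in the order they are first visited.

Visit MV
MV → FC
FC → HX
HX → IA
IA → BO
BO → CO
CO → HH
HH → LL
HH → XS
XS → DL
XS → ND
ND → CX
CX → OP
OP → WP
WP → US
XS → NW
XS → WY

MV → FC → HX → IA → BO → CO → HH → LL → XS → DL → ND → CX → OP → WP → US → NW → WY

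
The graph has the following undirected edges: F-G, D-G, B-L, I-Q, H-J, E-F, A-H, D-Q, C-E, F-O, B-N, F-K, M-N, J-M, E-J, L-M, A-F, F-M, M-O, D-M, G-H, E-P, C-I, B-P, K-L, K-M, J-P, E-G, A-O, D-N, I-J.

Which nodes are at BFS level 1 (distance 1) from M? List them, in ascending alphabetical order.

Level 0: M
Level 1: D, F, J, K, L, N, O
Level 2: A, B, E, G, H, I, P, Q
Level 3: C

D, F, J, K, L, N, O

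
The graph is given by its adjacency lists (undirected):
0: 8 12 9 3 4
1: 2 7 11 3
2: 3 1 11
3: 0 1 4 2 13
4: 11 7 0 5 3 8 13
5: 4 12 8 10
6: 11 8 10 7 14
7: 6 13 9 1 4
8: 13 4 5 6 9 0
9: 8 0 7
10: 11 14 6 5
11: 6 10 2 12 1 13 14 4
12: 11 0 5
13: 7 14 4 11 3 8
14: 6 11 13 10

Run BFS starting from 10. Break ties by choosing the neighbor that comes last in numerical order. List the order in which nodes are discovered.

10, 14, 11, 6, 5, 13, 12, 4, 2, 1, 8, 7, 3, 0, 9

Visit 10; enqueue 14, 11, 6, 5 → queue [14, 11, 6, 5]
Visit 14; enqueue 13 → queue [11, 6, 5, 13]
Visit 11; enqueue 12, 4, 2, 1 → queue [6, 5, 13, 12, 4, 2, 1]
Visit 6; enqueue 8, 7 → queue [5, 13, 12, 4, 2, 1, 8, 7]
Visit 5 → queue [13, 12, 4, 2, 1, 8, 7]
Visit 13; enqueue 3 → queue [12, 4, 2, 1, 8, 7, 3]
Visit 12; enqueue 0 → queue [4, 2, 1, 8, 7, 3, 0]
Visit 4 → queue [2, 1, 8, 7, 3, 0]
Visit 2 → queue [1, 8, 7, 3, 0]
Visit 1 → queue [8, 7, 3, 0]
Visit 8; enqueue 9 → queue [7, 3, 0, 9]
Visit 7 → queue [3, 0, 9]
Visit 3 → queue [0, 9]
Visit 0 → queue [9]
Visit 9 → queue []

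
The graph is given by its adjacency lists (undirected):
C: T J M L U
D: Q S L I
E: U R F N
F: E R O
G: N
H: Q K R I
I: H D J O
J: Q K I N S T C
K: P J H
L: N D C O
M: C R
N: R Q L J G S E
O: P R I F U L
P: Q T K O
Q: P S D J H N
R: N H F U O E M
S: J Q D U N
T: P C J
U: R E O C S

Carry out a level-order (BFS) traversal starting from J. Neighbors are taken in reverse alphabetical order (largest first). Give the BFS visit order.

Visit J; enqueue T, S, Q, N, K, I, C → queue [T, S, Q, N, K, I, C]
Visit T; enqueue P → queue [S, Q, N, K, I, C, P]
Visit S; enqueue U, D → queue [Q, N, K, I, C, P, U, D]
Visit Q; enqueue H → queue [N, K, I, C, P, U, D, H]
Visit N; enqueue R, L, G, E → queue [K, I, C, P, U, D, H, R, L, G, E]
Visit K → queue [I, C, P, U, D, H, R, L, G, E]
Visit I; enqueue O → queue [C, P, U, D, H, R, L, G, E, O]
Visit C; enqueue M → queue [P, U, D, H, R, L, G, E, O, M]
Visit P → queue [U, D, H, R, L, G, E, O, M]
Visit U → queue [D, H, R, L, G, E, O, M]
Visit D → queue [H, R, L, G, E, O, M]
Visit H → queue [R, L, G, E, O, M]
Visit R; enqueue F → queue [L, G, E, O, M, F]
Visit L → queue [G, E, O, M, F]
Visit G → queue [E, O, M, F]
Visit E → queue [O, M, F]
Visit O → queue [M, F]
Visit M → queue [F]
Visit F → queue []

J -> T -> S -> Q -> N -> K -> I -> C -> P -> U -> D -> H -> R -> L -> G -> E -> O -> M -> F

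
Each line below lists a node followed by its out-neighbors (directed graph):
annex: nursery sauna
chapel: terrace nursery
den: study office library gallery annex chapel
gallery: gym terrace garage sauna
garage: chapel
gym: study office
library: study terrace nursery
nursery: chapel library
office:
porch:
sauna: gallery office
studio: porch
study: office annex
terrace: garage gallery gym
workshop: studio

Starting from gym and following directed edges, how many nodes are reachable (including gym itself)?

11

BFS from gym visits: gym, study, office, annex, sauna, nursery, gallery, library, chapel, terrace, garage
Reachable nodes: 11 of 15 total.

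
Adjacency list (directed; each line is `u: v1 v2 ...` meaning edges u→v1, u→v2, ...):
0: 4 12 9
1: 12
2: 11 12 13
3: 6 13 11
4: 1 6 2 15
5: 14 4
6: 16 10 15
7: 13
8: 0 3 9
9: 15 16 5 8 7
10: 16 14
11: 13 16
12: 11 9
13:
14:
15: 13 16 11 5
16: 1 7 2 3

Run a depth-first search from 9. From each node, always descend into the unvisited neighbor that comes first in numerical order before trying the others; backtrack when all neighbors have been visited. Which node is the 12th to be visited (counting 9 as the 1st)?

10

Visit 9
9 → 5
5 → 4
4 → 1
1 → 12
12 → 11
11 → 13
11 → 16
16 → 2
16 → 3
3 → 6
6 → 10
10 → 14
6 → 15
16 → 7
9 → 8
8 → 0

Visit order: 9, 5, 4, 1, 12, 11, 13, 16, 2, 3, 6, 10, 14, 15, 7, 8, 0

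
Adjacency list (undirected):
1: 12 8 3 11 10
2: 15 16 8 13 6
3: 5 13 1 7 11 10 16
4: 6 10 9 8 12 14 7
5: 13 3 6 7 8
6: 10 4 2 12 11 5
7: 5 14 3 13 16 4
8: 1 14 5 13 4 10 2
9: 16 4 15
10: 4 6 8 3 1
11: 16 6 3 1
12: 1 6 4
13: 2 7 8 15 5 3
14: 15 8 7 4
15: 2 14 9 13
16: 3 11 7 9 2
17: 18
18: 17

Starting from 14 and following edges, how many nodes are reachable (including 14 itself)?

16

BFS from 14 visits: 14, 4, 7, 8, 15, 6, 9, 10, 12, 3, 5, 13, 16, 1, 2, 11
Reachable nodes: 16 of 18 total.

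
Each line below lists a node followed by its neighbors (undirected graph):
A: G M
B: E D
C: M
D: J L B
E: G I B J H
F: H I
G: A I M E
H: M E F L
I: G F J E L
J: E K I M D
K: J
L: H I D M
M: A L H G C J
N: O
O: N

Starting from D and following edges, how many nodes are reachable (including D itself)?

13

BFS from D visits: D, J, L, B, E, K, I, M, H, G, F, A, C
Reachable nodes: 13 of 15 total.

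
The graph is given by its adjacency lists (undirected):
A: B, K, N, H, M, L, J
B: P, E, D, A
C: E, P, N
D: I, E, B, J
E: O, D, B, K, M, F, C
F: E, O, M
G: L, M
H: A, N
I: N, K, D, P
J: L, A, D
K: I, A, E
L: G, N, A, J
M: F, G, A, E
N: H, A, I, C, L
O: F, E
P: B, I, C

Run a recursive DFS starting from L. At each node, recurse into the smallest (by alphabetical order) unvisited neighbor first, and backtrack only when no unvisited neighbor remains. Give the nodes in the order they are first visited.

L -> A -> B -> D -> E -> C -> N -> H -> I -> K -> P -> F -> M -> G -> O -> J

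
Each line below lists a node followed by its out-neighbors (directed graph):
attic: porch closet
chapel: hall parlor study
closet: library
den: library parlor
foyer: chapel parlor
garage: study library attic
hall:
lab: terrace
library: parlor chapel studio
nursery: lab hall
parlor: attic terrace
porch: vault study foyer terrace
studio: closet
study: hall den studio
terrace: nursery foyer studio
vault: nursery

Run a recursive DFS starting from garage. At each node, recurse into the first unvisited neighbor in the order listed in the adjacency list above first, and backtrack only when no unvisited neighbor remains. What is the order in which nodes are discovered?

Visit garage
garage → study
study → hall
study → den
den → library
library → parlor
parlor → attic
attic → porch
porch → vault
vault → nursery
nursery → lab
lab → terrace
terrace → foyer
foyer → chapel
terrace → studio
studio → closet

garage → study → hall → den → library → parlor → attic → porch → vault → nursery → lab → terrace → foyer → chapel → studio → closet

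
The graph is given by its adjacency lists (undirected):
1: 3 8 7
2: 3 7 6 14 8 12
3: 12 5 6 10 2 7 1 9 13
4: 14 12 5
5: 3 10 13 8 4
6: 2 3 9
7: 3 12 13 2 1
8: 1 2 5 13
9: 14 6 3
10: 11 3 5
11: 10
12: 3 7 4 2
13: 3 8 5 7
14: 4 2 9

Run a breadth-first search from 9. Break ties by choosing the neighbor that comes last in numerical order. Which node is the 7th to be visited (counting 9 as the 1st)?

Visit 9; enqueue 14, 6, 3 → queue [14, 6, 3]
Visit 14; enqueue 4, 2 → queue [6, 3, 4, 2]
Visit 6 → queue [3, 4, 2]
Visit 3; enqueue 13, 12, 10, 7, 5, 1 → queue [4, 2, 13, 12, 10, 7, 5, 1]
Visit 4 → queue [2, 13, 12, 10, 7, 5, 1]
Visit 2; enqueue 8 → queue [13, 12, 10, 7, 5, 1, 8]
Visit 13 → queue [12, 10, 7, 5, 1, 8]
Visit 12 → queue [10, 7, 5, 1, 8]
Visit 10; enqueue 11 → queue [7, 5, 1, 8, 11]
Visit 7 → queue [5, 1, 8, 11]
Visit 5 → queue [1, 8, 11]
Visit 1 → queue [8, 11]
Visit 8 → queue [11]
Visit 11 → queue []

Visit order: 9, 14, 6, 3, 4, 2, 13, 12, 10, 7, 5, 1, 8, 11

13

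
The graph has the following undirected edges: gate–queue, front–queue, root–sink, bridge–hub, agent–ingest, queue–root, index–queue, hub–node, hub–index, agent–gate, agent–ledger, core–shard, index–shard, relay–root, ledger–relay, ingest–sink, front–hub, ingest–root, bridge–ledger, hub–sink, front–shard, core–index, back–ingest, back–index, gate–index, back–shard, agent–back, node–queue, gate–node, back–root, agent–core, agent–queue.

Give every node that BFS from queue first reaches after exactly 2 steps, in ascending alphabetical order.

Level 0: queue
Level 1: agent, front, gate, index, node, root
Level 2: back, core, hub, ingest, ledger, relay, shard, sink
Level 3: bridge

back, core, hub, ingest, ledger, relay, shard, sink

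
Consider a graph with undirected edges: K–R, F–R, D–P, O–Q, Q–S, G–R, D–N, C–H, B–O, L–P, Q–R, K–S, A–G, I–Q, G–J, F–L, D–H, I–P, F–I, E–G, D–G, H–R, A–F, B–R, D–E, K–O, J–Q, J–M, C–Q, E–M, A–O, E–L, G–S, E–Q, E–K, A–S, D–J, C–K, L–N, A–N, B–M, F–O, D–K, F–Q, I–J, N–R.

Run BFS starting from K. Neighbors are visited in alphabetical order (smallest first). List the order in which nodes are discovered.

Visit K; enqueue C, D, E, O, R, S → queue [C, D, E, O, R, S]
Visit C; enqueue H, Q → queue [D, E, O, R, S, H, Q]
Visit D; enqueue G, J, N, P → queue [E, O, R, S, H, Q, G, J, N, P]
Visit E; enqueue L, M → queue [O, R, S, H, Q, G, J, N, P, L, M]
Visit O; enqueue A, B, F → queue [R, S, H, Q, G, J, N, P, L, M, A, B, F]
Visit R → queue [S, H, Q, G, J, N, P, L, M, A, B, F]
Visit S → queue [H, Q, G, J, N, P, L, M, A, B, F]
Visit H → queue [Q, G, J, N, P, L, M, A, B, F]
Visit Q; enqueue I → queue [G, J, N, P, L, M, A, B, F, I]
Visit G → queue [J, N, P, L, M, A, B, F, I]
Visit J → queue [N, P, L, M, A, B, F, I]
Visit N → queue [P, L, M, A, B, F, I]
Visit P → queue [L, M, A, B, F, I]
Visit L → queue [M, A, B, F, I]
Visit M → queue [A, B, F, I]
Visit A → queue [B, F, I]
Visit B → queue [F, I]
Visit F → queue [I]
Visit I → queue []

K -> C -> D -> E -> O -> R -> S -> H -> Q -> G -> J -> N -> P -> L -> M -> A -> B -> F -> I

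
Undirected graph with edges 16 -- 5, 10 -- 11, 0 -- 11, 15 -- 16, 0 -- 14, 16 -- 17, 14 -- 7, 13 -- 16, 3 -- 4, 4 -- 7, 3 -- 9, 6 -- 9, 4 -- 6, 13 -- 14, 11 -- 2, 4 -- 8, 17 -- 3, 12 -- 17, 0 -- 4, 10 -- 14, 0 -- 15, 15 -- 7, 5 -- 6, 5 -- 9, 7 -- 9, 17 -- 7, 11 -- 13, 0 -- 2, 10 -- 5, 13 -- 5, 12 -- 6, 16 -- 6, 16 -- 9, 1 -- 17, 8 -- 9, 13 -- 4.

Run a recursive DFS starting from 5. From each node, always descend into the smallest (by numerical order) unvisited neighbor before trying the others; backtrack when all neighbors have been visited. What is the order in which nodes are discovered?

Visit 5
5 → 6
6 → 4
4 → 0
0 → 2
2 → 11
11 → 10
10 → 14
14 → 7
7 → 9
9 → 3
3 → 17
17 → 1
17 → 12
17 → 16
16 → 13
16 → 15
9 → 8

5, 6, 4, 0, 2, 11, 10, 14, 7, 9, 3, 17, 1, 12, 16, 13, 15, 8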